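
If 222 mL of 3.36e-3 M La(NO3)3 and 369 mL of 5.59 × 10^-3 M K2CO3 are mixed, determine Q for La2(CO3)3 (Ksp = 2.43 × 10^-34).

Q ≈ 6.77 × 10^-14

Total volume = 222 + 369 = 591 mL.
[La^3+] = 3.36 × 10^-3 × (222/591) = 1.262 × 10^-3 M
[CO3^2-] = 5.59 × 10^-3 × (369/591) = 3.490 × 10^-3 M
La2(CO3)3(s) <=> 2 La^3+ + 3 CO3^2-, so Q = [La^3+]^2[CO3^2-]^3
Q = (1.262 x 10^-3)^2(3.490 × 10^-3)^3 = 6.77 x 10^-14
Q > Ksp, so La2(CO3)3 will precipitate.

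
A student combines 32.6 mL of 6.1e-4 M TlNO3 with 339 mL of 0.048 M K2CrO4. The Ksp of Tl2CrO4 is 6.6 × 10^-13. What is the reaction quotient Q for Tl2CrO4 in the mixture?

Q = 1.3 × 10^-10

Total volume = 32.6 + 339 = 371.6 mL.
[Tl^+] = 6.1 × 10^-4 × (32.6/371.6) = 5.35 × 10^-5 M
[CrO4^2-] = 4.8 x 10^-2 × (339/371.6) = 4.38 × 10^-2 M
Tl2CrO4(s) <=> 2 Tl^+(aq) + CrO4^2-(aq), so Q = [Tl^+]^2[CrO4^2-]
Q = (5.35 × 10^-5)^2(4.38 x 10^-2) = 1.3 × 10^-10
Q > Ksp, so Tl2CrO4 will precipitate.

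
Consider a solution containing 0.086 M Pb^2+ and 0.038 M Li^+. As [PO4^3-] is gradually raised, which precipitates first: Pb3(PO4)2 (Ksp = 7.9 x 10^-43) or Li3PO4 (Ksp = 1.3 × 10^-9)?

Pb3(PO4)2

Each salt begins to precipitate when Q = Ksp, i.e. when [PO4^3-] reaches its threshold.
For Pb3(PO4)2: 7.9 x 10^-43 = (0.086)^3 × [PO4^3-]^2  ⇒  [PO4^3-] = 3.5 × 10^-20 M.
For Li3PO4: 1.3 × 10^-9 = (0.038)^3 × [PO4^3-]  ⇒  [PO4^3-] = 2.4 x 10^-5 M.
The salt with the lower threshold [PO4^3-] precipitates first: Pb3(PO4)2.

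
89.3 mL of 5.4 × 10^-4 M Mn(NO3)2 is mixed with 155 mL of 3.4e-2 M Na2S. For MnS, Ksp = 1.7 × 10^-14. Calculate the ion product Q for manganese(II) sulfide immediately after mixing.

Total volume = 89.3 + 155 = 244.3 mL.
[Mn^2+] = 5.4 × 10^-4 × (89.3/244.3) = 1.97 × 10^-4 M
[S^2-] = 3.4 × 10^-2 × (155/244.3) = 2.16 × 10^-2 M
MnS(s) ⇌ Mn^2+(aq) + S^2-(aq), so Q = [Mn^2+][S^2-]
Q = (1.97 × 10^-4)(2.16 × 10^-2) = 4.3 x 10^-6
Q > Ksp, so MnS will precipitate.

Q = 4.3e-6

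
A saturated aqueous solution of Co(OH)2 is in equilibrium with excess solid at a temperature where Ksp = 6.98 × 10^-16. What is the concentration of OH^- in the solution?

Co(OH)2(s) ⇌ Co^2+(aq) + 2 OH^-(aq)
Ksp = [Co^2+][OH^-]^2
If s mol/L of Co(OH)2 dissolves, [Co^2+] = s and [OH^-] = 2s.
Substituting: Ksp = s(2s)^2 = 4s^3
s^3 = 6.98 × 10^-16 / 4, so s = 5.588 x 10^-6 M
[OH^-] = 2s = 1.12 × 10^-5 M

1.12 × 10^-5 M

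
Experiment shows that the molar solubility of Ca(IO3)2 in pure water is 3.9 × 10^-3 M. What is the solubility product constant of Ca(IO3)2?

Ca(IO3)2(s) ⇌ Ca^2+(aq) + 2 IO3^-(aq)
With molar solubility s: [Ca^2+] = s, [IO3^-] = 2s.
Ksp = [Ca^2+][IO3^-]^2
Substituting: Ksp = s(2s)^2 = 4s^3
With s = 3.9 × 10^-3: Ksp = 2.4 × 10^-7

Ksp ≈ 2.4 × 10^-7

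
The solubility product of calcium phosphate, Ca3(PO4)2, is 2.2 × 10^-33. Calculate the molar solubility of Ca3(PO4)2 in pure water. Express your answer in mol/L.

Ca3(PO4)2(s) <=> 3 Ca^2+ + 2 PO4^3-
Ksp = [Ca^2+]^3[PO4^3-]^2
Let s = molar solubility. Then [Ca^2+] = 3s and [PO4^3-] = 2s.
Substituting: Ksp = (3s)^3(2s)^2 = 108s^5
Solving, s = (2.2 × 10^-33/108)^(1/5) = 1.2 × 10^-7 M

1.2e-7 M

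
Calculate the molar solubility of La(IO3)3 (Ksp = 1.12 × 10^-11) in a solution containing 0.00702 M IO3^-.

3.24 × 10^-5 M

La(IO3)3(s) ⇌ La^3+ + 3 IO3^-
Ksp = [La^3+][IO3^-]^3
Let s = moles of La(IO3)3 that dissolve per litre. [La^3+] = s, [IO3^-] = 0.00702 + 3s ≈ 0.00702 (since the IO3^- already present dominates).
Ksp ≈ s × (0.00702)^3
s = 3.24 × 10^-5 M
Check: 3s = 9.7 × 10^-5 ≪ 0.00702, so the approximation is valid.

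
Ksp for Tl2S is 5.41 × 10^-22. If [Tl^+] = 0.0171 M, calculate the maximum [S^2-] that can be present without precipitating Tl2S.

[S^2-] ≈ 1.85 × 10^-18 M

Tl2S(s) ⇌ 2 Tl^+ + S^2-
Ksp = [Tl^+]^2[S^2-]
Precipitation begins when Q = Ksp. With [Tl^+] = 0.0171 M:
5.41 × 10^-22 = (0.0171)^2 × [S^2-]
[S^2-] = (5.41 × 10^-22 / 2.924 × 10^-4) = 1.85 × 10^-18 M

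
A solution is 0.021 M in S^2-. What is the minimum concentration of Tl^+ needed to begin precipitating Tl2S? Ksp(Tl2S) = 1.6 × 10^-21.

[Tl^+] ≈ 2.8 × 10^-10 M

Tl2S(s) <=> 2 Tl^+(aq) + S^2-(aq)
Ksp = [Tl^+]^2[S^2-]
Precipitation begins when Q = Ksp. With [S^2-] = 0.021 M:
1.6 × 10^-21 = (0.021) × [Tl^+]^2
[Tl^+] = (1.6 × 10^-21 / 2.1 x 10^-2)^(1/2) = 2.8 × 10^-10 M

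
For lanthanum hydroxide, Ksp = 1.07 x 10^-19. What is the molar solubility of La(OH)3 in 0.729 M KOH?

La(OH)3(s) ⇌ La^3+(aq) + 3 OH^-(aq)
Ksp = [La^3+][OH^-]^3
Let s = moles of La(OH)3 that dissolve per litre. [La^3+] = s, [OH^-] = 0.729 + 3s ≈ 0.729 (common-ion effect: OH^- is already 0.729 M).
Ksp ≈ s × (0.729)^3
s = 2.76 x 10^-19 M
Check: 3s = 8.3 × 10^-19 ≪ 0.729, so the approximation is valid.

s ≈ 2.76 x 10^-19 M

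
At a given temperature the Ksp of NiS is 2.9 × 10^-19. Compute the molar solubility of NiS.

NiS(s) ⇌ Ni^2+(aq) + S^2-(aq)
Ksp = [Ni^2+][S^2-]
Let s = molar solubility. Then [Ni^2+] = s and [S^2-] = s.
Ksp = s^2
s = √(2.9 × 10^-19) = 5.4 × 10^-10 M

s ≈ 5.4 × 10^-10 M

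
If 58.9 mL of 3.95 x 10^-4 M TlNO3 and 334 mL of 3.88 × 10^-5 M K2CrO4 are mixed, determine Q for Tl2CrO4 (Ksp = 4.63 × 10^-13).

Total volume = 58.9 + 334 = 392.9 mL.
[Tl^+] = 3.95 × 10^-4 × (58.9/392.9) = 5.921 x 10^-5 M
[CrO4^2-] = 3.88 x 10^-5 × (334/392.9) = 3.298 x 10^-5 M
Tl2CrO4(s) ⇌ 2 Tl^+ + CrO4^2-, so Q = [Tl^+]^2[CrO4^2-]
Q = (5.921 × 10^-5)^2(3.298 x 10^-5) = 1.16 × 10^-13
Q < Ksp, so no precipitate of Tl2CrO4 forms.

Q ≈ 1.16e-13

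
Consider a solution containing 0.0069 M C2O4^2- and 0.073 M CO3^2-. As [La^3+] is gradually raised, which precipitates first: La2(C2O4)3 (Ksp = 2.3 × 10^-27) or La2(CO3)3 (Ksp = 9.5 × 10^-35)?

La2(CO3)3

Each salt begins to precipitate when Q = Ksp, i.e. when [La^3+] reaches its threshold.
For La2(C2O4)3: 2.3 × 10^-27 = (0.0069)^3 × [La^3+]^2  ⇒  [La^3+] = 8.4 × 10^-11 M.
For La2(CO3)3: 9.5 × 10^-35 = (0.073)^3 × [La^3+]^2  ⇒  [La^3+] = 4.9 × 10^-16 M.
The salt with the lower threshold [La^3+] precipitates first: La2(CO3)3.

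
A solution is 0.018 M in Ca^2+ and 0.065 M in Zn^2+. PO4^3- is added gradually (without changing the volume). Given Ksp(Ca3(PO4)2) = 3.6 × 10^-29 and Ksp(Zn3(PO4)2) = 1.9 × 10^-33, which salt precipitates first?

Each salt begins to precipitate when Q = Ksp, i.e. when [PO4^3-] reaches its threshold.
For Ca3(PO4)2: 3.6 × 10^-29 = (0.018)^3 × [PO4^3-]^2  ⇒  [PO4^3-] = 2.5 × 10^-12 M.
For Zn3(PO4)2: 1.9 × 10^-33 = (0.065)^3 × [PO4^3-]^2  ⇒  [PO4^3-] = 2.6 × 10^-15 M.
The salt with the lower threshold [PO4^3-] precipitates first: Zn3(PO4)2.

Zn3(PO4)2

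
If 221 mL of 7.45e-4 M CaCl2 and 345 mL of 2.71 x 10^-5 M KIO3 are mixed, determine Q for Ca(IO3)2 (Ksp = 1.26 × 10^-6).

Total volume = 221 + 345 = 566 mL.
[Ca^2+] = 7.45 × 10^-4 × (221/566) = 2.909 × 10^-4 M
[IO3^-] = 2.71 x 10^-5 × (345/566) = 1.652 × 10^-5 M
Ca(IO3)2(s) ⇌ Ca^2+(aq) + 2 IO3^-(aq), so Q = [Ca^2+][IO3^-]^2
Q = (2.909 × 10^-4)(1.652 × 10^-5)^2 = 7.94 x 10^-14
Q < Ksp, so no precipitate of Ca(IO3)2 forms.

Q = 7.94 × 10^-14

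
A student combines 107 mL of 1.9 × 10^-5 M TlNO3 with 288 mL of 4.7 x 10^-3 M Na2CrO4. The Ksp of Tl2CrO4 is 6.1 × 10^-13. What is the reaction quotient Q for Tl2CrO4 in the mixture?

Q ≈ 9.1e-14

Total volume = 107 + 288 = 395 mL.
[Tl^+] = 1.9 × 10^-5 × (107/395) = 5.15 × 10^-6 M
[CrO4^2-] = 4.7 × 10^-3 × (288/395) = 3.43 × 10^-3 M
Tl2CrO4(s) ⇌ 2 Tl^+ + CrO4^2-, so Q = [Tl^+]^2[CrO4^2-]
Q = (5.15 × 10^-6)^2(3.43 × 10^-3) = 9.1 × 10^-14
Q < Ksp, so no precipitate of Tl2CrO4 forms.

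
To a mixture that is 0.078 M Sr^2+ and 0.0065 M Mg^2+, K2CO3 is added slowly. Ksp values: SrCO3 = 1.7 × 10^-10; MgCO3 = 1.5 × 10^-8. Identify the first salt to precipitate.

SrCO3

Each salt begins to precipitate when Q = Ksp, i.e. when [CO3^2-] reaches its threshold.
For SrCO3: 1.7 × 10^-10 = 0.078 × [CO3^2-]  ⇒  [CO3^2-] = 2.2 x 10^-9 M.
For MgCO3: 1.5 × 10^-8 = 0.0065 × [CO3^2-]  ⇒  [CO3^2-] = 2.3 × 10^-6 M.
The salt with the lower threshold [CO3^2-] precipitates first: SrCO3.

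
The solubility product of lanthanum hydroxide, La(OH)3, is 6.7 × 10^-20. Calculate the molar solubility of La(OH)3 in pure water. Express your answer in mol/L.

s = 7.1e-6 M

La(OH)3(s) ⇌ La^3+(aq) + 3 OH^-(aq)
Ksp = [La^3+][OH^-]^3
For each mole of La(OH)3 that dissolves: [La^3+] = s, [OH^-] = 3s.
Substituting: Ksp = s(3s)^3 = 27s^4
Solving, s = (6.7 × 10^-20/27)^(1/4) = 7.1 × 10^-6 M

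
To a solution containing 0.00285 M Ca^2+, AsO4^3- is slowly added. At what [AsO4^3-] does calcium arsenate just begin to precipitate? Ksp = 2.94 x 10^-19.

[AsO4^3-] = 3.56 × 10^-6 M

Ca3(AsO4)2(s) ⇌ 3 Ca^2+(aq) + 2 AsO4^3-(aq)
Ksp = [Ca^2+]^3[AsO4^3-]^2
Precipitation begins when Q = Ksp. With [Ca^2+] = 0.00285 M:
2.94 x 10^-19 = (0.00285)^3 × [AsO4^3-]^2
[AsO4^3-] = (2.94 x 10^-19 / 2.315 × 10^-8)^(1/2) = 3.56 x 10^-6 M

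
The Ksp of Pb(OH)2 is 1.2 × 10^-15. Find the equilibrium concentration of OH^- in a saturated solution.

[OH^-] = 1.3 × 10^-5 M

Pb(OH)2(s) <=> Pb^2+(aq) + 2 OH^-(aq)
Ksp = [Pb^2+][OH^-]^2
If s mol/L of Pb(OH)2 dissolves, [Pb^2+] = s and [OH^-] = 2s.
Substituting: Ksp = s(2s)^2 = 4s^3
s = (1.2 × 10^-15 / 4)^(1/3) = 6.69 x 10^-6 M
[OH^-] = 2s = 1.3 × 10^-5 M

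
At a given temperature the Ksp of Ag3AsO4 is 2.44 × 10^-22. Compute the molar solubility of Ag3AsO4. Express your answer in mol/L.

Ag3AsO4(s) <=> 3 Ag^+(aq) + AsO4^3-(aq)
Ksp = [Ag^+]^3[AsO4^3-]
Let s = molar solubility. Then [Ag^+] = 3s and [AsO4^3-] = s.
Ksp = (3s)^3s = 27s^4
s = (2.44 × 10^-22 / 27)^(1/4) = 1.73 x 10^-6 M

s = 1.73e-6 M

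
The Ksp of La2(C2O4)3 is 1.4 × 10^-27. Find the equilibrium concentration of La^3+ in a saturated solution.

La2(C2O4)3(s) ⇌ 2 La^3+(aq) + 3 C2O4^2-(aq)
Ksp = [La^3+]^2[C2O4^2-]^3
Let s = molar solubility. Then [La^3+] = 2s and [C2O4^2-] = 3s.
So Ksp = (2s)^2 × (3s)^3 = 108s^5
s^5 = 1.4 × 10^-27 / 108, so s = 1.67 × 10^-6 M
[La^3+] = 2s = 3.3 × 10^-6 M

3.3e-6 M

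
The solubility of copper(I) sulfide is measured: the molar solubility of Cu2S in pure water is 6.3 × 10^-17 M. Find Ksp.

Ksp = 1.0 × 10^-48

Cu2S(s) <=> 2 Cu^+ + S^2-
For each mole of Cu2S that dissolves: [Cu^+] = 2s, [S^2-] = s.
Ksp = [Cu^+]^2[S^2-]
Ksp = (2s)^2s = 4s^3
With s = 6.3 × 10^-17: Ksp = 1.0 × 10^-48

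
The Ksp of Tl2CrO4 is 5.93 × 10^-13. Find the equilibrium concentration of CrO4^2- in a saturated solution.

5.29e-5 M

Tl2CrO4(s) ⇌ 2 Tl^+(aq) + CrO4^2-(aq)
Ksp = [Tl^+]^2[CrO4^2-]
With molar solubility s: [Tl^+] = 2s, [CrO4^2-] = s.
Ksp = (2s)^2s = 4s^3
s = (5.93 × 10^-13 / 4)^(1/3) = 5.293 × 10^-5 M
[CrO4^2-] = s = 5.29 × 10^-5 M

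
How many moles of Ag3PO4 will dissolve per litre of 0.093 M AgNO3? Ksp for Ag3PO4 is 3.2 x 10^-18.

s = 4.0e-15 M

Ag3PO4(s) ⇌ 3 Ag^+(aq) + PO4^3-(aq)
Ksp = [Ag^+]^3[PO4^3-]
Let s be the molar solubility in this solution. [Ag^+] = 0.093 + 3s ≈ 0.093, [PO4^3-] = s (since Ag^+ from AgNO3 dominates).
Ksp ≈ (0.093)^3 × s
s = 4.0 × 10^-15 M
Check: 3s = 1.2 × 10^-14 ≪ 0.093, so the approximation is valid.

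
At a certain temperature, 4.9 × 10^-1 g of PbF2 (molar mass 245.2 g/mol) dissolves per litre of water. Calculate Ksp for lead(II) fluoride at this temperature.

Ksp = 3.2 × 10^-8

Molar solubility s = (4.9 × 10^-1 g/L) / (245.2 g/mol) = 2.00 x 10^-3 M.
PbF2(s) <=> Pb^2+(aq) + 2 F^-(aq)
For each mole of PbF2 that dissolves: [Pb^2+] = s, [F^-] = 2s.
Ksp = [Pb^2+][F^-]^2
So Ksp = s × (2s)^2 = 4s^3
Ksp = 4 × (2.00 x 10^-3)^3 = 3.2 × 10^-8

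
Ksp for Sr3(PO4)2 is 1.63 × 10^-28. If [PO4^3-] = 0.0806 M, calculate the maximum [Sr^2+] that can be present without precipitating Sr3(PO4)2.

[Sr^2+] ≈ 2.93e-9 M

Sr3(PO4)2(s) <=> 3 Sr^2+(aq) + 2 PO4^3-(aq)
Ksp = [Sr^2+]^3[PO4^3-]^2
Precipitation begins when Q = Ksp. With [PO4^3-] = 0.0806 M:
1.63 × 10^-28 = (0.0806)^2 × [Sr^2+]^3
[Sr^2+] = (1.63 × 10^-28 / 6.496 × 10^-3)^(1/3) = 2.93 × 10^-9 M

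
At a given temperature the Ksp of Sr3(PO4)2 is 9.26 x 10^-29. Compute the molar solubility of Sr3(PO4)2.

s = 9.70 × 10^-7 M

Sr3(PO4)2(s) ⇌ 3 Sr^2+ + 2 PO4^3-
Ksp = [Sr^2+]^3[PO4^3-]^2
Let s = molar solubility. Then [Sr^2+] = 3s and [PO4^3-] = 2s.
Ksp = (3s)^3(2s)^2 = 108s^5
s = (9.26 x 10^-29 / 108)^(1/5) = 9.70 × 10^-7 M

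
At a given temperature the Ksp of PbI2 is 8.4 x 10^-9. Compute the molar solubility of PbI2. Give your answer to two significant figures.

PbI2(s) ⇌ Pb^2+(aq) + 2 I^-(aq)
Ksp = [Pb^2+][I^-]^2
For each mole of PbI2 that dissolves: [Pb^2+] = s, [I^-] = 2s.
Ksp = s(2s)^2 = 4s^3
s^3 = 8.4 x 10^-9 / 4, so s = 1.3 × 10^-3 M

1.3 × 10^-3 M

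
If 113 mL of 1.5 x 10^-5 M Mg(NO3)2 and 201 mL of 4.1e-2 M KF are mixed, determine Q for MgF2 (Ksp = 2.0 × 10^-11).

Q ≈ 3.7e-9

Total volume = 113 + 201 = 314 mL.
[Mg^2+] = 1.5 × 10^-5 × (113/314) = 5.40 × 10^-6 M
[F^-] = 4.1 x 10^-2 × (201/314) = 2.62 × 10^-2 M
MgF2(s) ⇌ Mg^2+ + 2 F^-, so Q = [Mg^2+][F^-]^2
Q = (5.40 × 10^-6)(2.62 × 10^-2)^2 = 3.7 × 10^-9
Q > Ksp, so MgF2 will precipitate.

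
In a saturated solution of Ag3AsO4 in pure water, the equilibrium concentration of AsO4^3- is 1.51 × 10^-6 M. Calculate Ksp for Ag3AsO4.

Ag3AsO4(s) ⇌ 3 Ag^+ + AsO4^3-
Stoichiometry gives [Ag^+] = (3/1)[AsO4^3-] = 4.530 × 10^-6 M.
Ksp = [Ag^+]^3[AsO4^3-]
Ksp = (4.530 × 10^-6)^3 × 1.51 x 10^-6 = 1.40 x 10^-22

Ksp = 1.40 × 10^-22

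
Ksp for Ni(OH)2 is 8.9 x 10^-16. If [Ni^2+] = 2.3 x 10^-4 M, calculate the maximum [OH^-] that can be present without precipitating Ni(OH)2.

[OH^-] ≈ 2.0 x 10^-6 M

Ni(OH)2(s) <=> Ni^2+(aq) + 2 OH^-(aq)
Ksp = [Ni^2+][OH^-]^2
Precipitation begins when Q = Ksp. With [Ni^2+] = 2.3 x 10^-4 M:
8.9 x 10^-16 = (2.3 x 10^-4) × [OH^-]^2
[OH^-] = (8.9 x 10^-16 / 2.3 × 10^-4)^(1/2) = 2.0 × 10^-6 M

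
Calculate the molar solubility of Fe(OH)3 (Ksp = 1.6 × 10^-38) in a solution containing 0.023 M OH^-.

Fe(OH)3(s) ⇌ Fe^3+(aq) + 3 OH^-(aq)
Ksp = [Fe^3+][OH^-]^3
Let s = moles of Fe(OH)3 that dissolve per litre. [Fe^3+] = s, [OH^-] = 0.023 + 3s ≈ 0.023 (Ksp is small, so little additional dissolves).
Ksp ≈ s × (0.023)^3
s = 1.3 × 10^-33 M
Check: 3s = 3.9 × 10^-33 ≪ 0.023, so the approximation is valid.

s = 1.3 × 10^-33 M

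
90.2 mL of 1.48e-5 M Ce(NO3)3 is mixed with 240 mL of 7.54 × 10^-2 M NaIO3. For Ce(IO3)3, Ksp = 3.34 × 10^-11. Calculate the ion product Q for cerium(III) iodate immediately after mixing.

Total volume = 90.2 + 240 = 330.2 mL.
[Ce^3+] = 1.48 × 10^-5 × (90.2/330.2) = 4.043 x 10^-6 M
[IO3^-] = 7.54 x 10^-2 × (240/330.2) = 5.480 x 10^-2 M
Ce(IO3)3(s) <=> Ce^3+ + 3 IO3^-, so Q = [Ce^3+][IO3^-]^3
Q = (4.043 × 10^-6)(5.480 x 10^-2)^3 = 6.65 x 10^-10
Q > Ksp, so Ce(IO3)3 will precipitate.

Q = 6.65 x 10^-10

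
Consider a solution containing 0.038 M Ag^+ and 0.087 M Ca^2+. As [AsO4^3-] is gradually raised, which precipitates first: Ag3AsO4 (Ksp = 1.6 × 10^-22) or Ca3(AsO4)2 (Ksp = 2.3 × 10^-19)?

Each salt begins to precipitate when Q = Ksp, i.e. when [AsO4^3-] reaches its threshold.
For Ag3AsO4: 1.6 × 10^-22 = (0.038)^3 × [AsO4^3-]  ⇒  [AsO4^3-] = 2.9 x 10^-18 M.
For Ca3(AsO4)2: 2.3 × 10^-19 = (0.087)^3 × [AsO4^3-]^2  ⇒  [AsO4^3-] = 1.9 × 10^-8 M.
The salt with the lower threshold [AsO4^3-] precipitates first: Ag3AsO4.

Ag3AsO4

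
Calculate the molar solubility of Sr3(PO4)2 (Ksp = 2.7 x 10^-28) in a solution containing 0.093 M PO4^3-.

1.0e-9 M

Sr3(PO4)2(s) ⇌ 3 Sr^2+(aq) + 2 PO4^3-(aq)
Ksp = [Sr^2+]^3[PO4^3-]^2
If s mol/L dissolves here, [Sr^2+] = 3s, [PO4^3-] = 0.093 + 2s ≈ 0.093 (common-ion effect: PO4^3- is already 0.093 M).
Ksp ≈ (3s)^3 × (0.093)^2
s = 1.0 × 10^-9 M
Check: 2s = 2.1 × 10^-9 ≪ 0.093, so the approximation is valid.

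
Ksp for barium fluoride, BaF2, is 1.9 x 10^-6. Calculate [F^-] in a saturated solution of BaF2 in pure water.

[F^-] ≈ 0.016 M

BaF2(s) ⇌ Ba^2+(aq) + 2 F^-(aq)
Ksp = [Ba^2+][F^-]^2
For each mole of BaF2 that dissolves: [Ba^2+] = s, [F^-] = 2s.
Ksp = s(2s)^2 = 4s^3
Solving, s = (1.9 x 10^-6/4)^(1/3) = 7.80 × 10^-3 M
[F^-] = 2s = 1.6 x 10^-2 M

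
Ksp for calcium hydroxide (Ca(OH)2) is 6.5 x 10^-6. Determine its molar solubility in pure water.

1.2 × 10^-2 M

Ca(OH)2(s) <=> Ca^2+ + 2 OH^-
Ksp = [Ca^2+][OH^-]^2
With molar solubility s: [Ca^2+] = s, [OH^-] = 2s.
Ksp = s(2s)^2 = 4s^3
s^3 = 6.5 x 10^-6 / 4, so s = 1.2 × 10^-2 M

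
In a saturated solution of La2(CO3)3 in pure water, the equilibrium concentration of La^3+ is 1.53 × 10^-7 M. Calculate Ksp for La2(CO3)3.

Ksp = 2.83e-34

La2(CO3)3(s) ⇌ 2 La^3+ + 3 CO3^2-
Stoichiometry gives [CO3^2-] = (3/2)[La^3+] = 2.295 × 10^-7 M.
Ksp = [La^3+]^2[CO3^2-]^3
Ksp = (1.53 x 10^-7)^2 × (2.295 × 10^-7)^3 = 2.83 × 10^-34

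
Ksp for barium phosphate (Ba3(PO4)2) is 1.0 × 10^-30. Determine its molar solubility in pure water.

Ba3(PO4)2(s) <=> 3 Ba^2+ + 2 PO4^3-
Ksp = [Ba^2+]^3[PO4^3-]^2
With molar solubility s: [Ba^2+] = 3s, [PO4^3-] = 2s.
Substituting: Ksp = (3s)^3(2s)^2 = 108s^5
s = (1.0 × 10^-30 / 108)^(1/5) = 3.9 × 10^-7 M

s ≈ 3.9 x 10^-7 M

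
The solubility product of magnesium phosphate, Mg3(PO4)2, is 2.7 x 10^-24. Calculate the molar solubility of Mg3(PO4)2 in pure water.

s ≈ 7.6 × 10^-6 M

Mg3(PO4)2(s) ⇌ 3 Mg^2+(aq) + 2 PO4^3-(aq)
Ksp = [Mg^2+]^3[PO4^3-]^2
If s mol/L of Mg3(PO4)2 dissolves, [Mg^2+] = 3s and [PO4^3-] = 2s.
Ksp = (3s)^3(2s)^2 = 108s^5
Solving, s = (2.7 x 10^-24/108)^(1/5) = 7.6 x 10^-6 M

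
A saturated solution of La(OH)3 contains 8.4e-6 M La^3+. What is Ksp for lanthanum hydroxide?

La(OH)3(s) ⇌ La^3+(aq) + 3 OH^-(aq)
Stoichiometry gives [OH^-] = (3/1)[La^3+] = 2.52 x 10^-5 M.
Ksp = [La^3+][OH^-]^3
Ksp = 8.4 × 10^-6 × (2.52 x 10^-5)^3 = 1.3 × 10^-19

1.3 x 10^-19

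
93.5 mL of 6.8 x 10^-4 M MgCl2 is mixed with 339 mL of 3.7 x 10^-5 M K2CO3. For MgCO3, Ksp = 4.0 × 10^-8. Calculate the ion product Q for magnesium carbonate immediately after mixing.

Total volume = 93.5 + 339 = 432.5 mL.
[Mg^2+] = 6.8 × 10^-4 × (93.5/432.5) = 1.47 × 10^-4 M
[CO3^2-] = 3.7 × 10^-5 × (339/432.5) = 2.90 × 10^-5 M
MgCO3(s) <=> Mg^2+ + CO3^2-, so Q = [Mg^2+][CO3^2-]
Q = (1.47 x 10^-4)(2.90 × 10^-5) = 4.3 × 10^-9
Q < Ksp, so no precipitate of MgCO3 forms.

Q = 4.3 × 10^-9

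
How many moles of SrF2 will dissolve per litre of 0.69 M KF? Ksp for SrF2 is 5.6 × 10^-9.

SrF2(s) ⇌ Sr^2+(aq) + 2 F^-(aq)
Ksp = [Sr^2+][F^-]^2
Let s = moles of SrF2 that dissolve per litre. [Sr^2+] = s, [F^-] = 0.69 + 2s ≈ 0.69 (since F^- from KF dominates).
Ksp ≈ s × (0.69)^2
s = 1.2 × 10^-8 M
Check: 2s = 2.4 × 10^-8 ≪ 0.69, so the approximation is valid.

1.2 × 10^-8 M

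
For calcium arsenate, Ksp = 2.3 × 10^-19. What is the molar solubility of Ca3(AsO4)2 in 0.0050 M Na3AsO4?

Ca3(AsO4)2(s) ⇌ 3 Ca^2+ + 2 AsO4^3-
Ksp = [Ca^2+]^3[AsO4^3-]^2
If s mol/L dissolves here, [Ca^2+] = 3s, [AsO4^3-] = 0.0050 + 2s ≈ 0.0050 (since AsO4^3- from Na3AsO4 dominates).
Ksp ≈ (3s)^3 × (0.0050)^2
s = 7.0 x 10^-6 M
Check: 2s = 1.4 x 10^-5 ≪ 0.0050, so the approximation is valid.

s = 7.0 x 10^-6 M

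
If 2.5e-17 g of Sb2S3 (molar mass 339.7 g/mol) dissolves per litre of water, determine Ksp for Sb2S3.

2.3 × 10^-94

Molar solubility s = (2.5 × 10^-17 g/L) / (339.7 g/mol) = 7.36 × 10^-20 M.
Sb2S3(s) ⇌ 2 Sb^3+(aq) + 3 S^2-(aq)
If s mol/L of Sb2S3 dissolves, [Sb^3+] = 2s and [S^2-] = 3s.
Ksp = [Sb^3+]^2[S^2-]^3
Ksp = (2s)^2(3s)^3 = 108s^5
With s = 7.36 × 10^-20: Ksp = 2.3 × 10^-94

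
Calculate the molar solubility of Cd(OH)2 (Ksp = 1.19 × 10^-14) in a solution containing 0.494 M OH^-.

s = 4.88 × 10^-14 M

Cd(OH)2(s) ⇌ Cd^2+(aq) + 2 OH^-(aq)
Ksp = [Cd^2+][OH^-]^2
Let s = moles of Cd(OH)2 that dissolve per litre. [Cd^2+] = s, [OH^-] = 0.494 + 2s ≈ 0.494 (Ksp is small, so little additional dissolves).
Ksp ≈ s × (0.494)^2
s = 4.88 × 10^-14 M
Check: 2s = 9.8 × 10^-14 ≪ 0.494, so the approximation is valid.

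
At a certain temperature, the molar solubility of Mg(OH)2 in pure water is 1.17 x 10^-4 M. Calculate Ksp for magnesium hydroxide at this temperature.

6.41 x 10^-12

Mg(OH)2(s) <=> Mg^2+(aq) + 2 OH^-(aq)
If s mol/L of Mg(OH)2 dissolves, [Mg^2+] = s and [OH^-] = 2s.
Ksp = [Mg^2+][OH^-]^2
So Ksp = s × (2s)^2 = 4s^3
With s = 1.17 × 10^-4: Ksp = 6.41 × 10^-12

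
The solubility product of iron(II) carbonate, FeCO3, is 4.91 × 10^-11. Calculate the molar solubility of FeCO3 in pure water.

s = 7.01e-6 M

FeCO3(s) <=> Fe^2+ + CO3^2-
Ksp = [Fe^2+][CO3^2-]
With molar solubility s: [Fe^2+] = s, [CO3^2-] = s.
Ksp = s × s = s^2
s = (4.91 × 10^-11)^(1/2) = 7.01 x 10^-6 M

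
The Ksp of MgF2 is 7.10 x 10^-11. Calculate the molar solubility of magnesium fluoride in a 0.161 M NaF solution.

MgF2(s) ⇌ Mg^2+ + 2 F^-
Ksp = [Mg^2+][F^-]^2
Let s be the molar solubility in this solution. [Mg^2+] = s, [F^-] = 0.161 + 2s ≈ 0.161 (Ksp is small, so little additional dissolves).
Ksp ≈ s × (0.161)^2
s = 2.74 x 10^-9 M
Check: 2s = 5.5 × 10^-9 ≪ 0.161, so the approximation is valid.

s ≈ 2.74 x 10^-9 M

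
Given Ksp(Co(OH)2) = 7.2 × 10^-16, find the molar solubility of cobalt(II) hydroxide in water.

s ≈ 5.6e-6 M

Co(OH)2(s) ⇌ Co^2+ + 2 OH^-
Ksp = [Co^2+][OH^-]^2
With molar solubility s: [Co^2+] = s, [OH^-] = 2s.
Ksp = s(2s)^2 = 4s^3
Solving, s = (7.2 × 10^-16/4)^(1/3) = 5.6 × 10^-6 M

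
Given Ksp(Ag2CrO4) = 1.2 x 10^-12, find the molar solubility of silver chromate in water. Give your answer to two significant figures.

s ≈ 6.7 × 10^-5 M

Ag2CrO4(s) <=> 2 Ag^+(aq) + CrO4^2-(aq)
Ksp = [Ag^+]^2[CrO4^2-]
With molar solubility s: [Ag^+] = 2s, [CrO4^2-] = s.
Ksp = (2s)^2s = 4s^3
Solving, s = (1.2 x 10^-12/4)^(1/3) = 6.7 x 10^-5 M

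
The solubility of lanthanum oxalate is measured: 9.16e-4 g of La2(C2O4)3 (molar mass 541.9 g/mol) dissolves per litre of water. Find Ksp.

Molar solubility s = (9.16 × 10^-4 g/L) / (541.9 g/mol) = 1.690 x 10^-6 M.
La2(C2O4)3(s) ⇌ 2 La^3+(aq) + 3 C2O4^2-(aq)
With molar solubility s: [La^3+] = 2s, [C2O4^2-] = 3s.
Ksp = [La^3+]^2[C2O4^2-]^3
So Ksp = (2s)^2 × (3s)^3 = 108s^5
Ksp = 108 × (1.690 × 10^-6)^5 = 1.49 × 10^-27

Ksp ≈ 1.49e-27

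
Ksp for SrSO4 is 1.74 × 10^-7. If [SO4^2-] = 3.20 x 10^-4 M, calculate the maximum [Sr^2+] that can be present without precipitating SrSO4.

[Sr^2+] = 5.44e-4 M

SrSO4(s) ⇌ Sr^2+(aq) + SO4^2-(aq)
Ksp = [Sr^2+][SO4^2-]
Precipitation begins when Q = Ksp. With [SO4^2-] = 3.20 x 10^-4 M:
1.74 × 10^-7 = (3.20 x 10^-4) × [Sr^2+]
[Sr^2+] = (1.74 × 10^-7 / 3.20 × 10^-4) = 5.44 x 10^-4 M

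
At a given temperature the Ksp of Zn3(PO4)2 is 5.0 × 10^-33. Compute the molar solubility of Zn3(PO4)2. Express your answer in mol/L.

Zn3(PO4)2(s) ⇌ 3 Zn^2+ + 2 PO4^3-
Ksp = [Zn^2+]^3[PO4^3-]^2
With molar solubility s: [Zn^2+] = 3s, [PO4^3-] = 2s.
So Ksp = (3s)^3 × (2s)^2 = 108s^5
s^5 = 5.0 × 10^-33 / 108, so s = 1.4 × 10^-7 M

1.4 × 10^-7 M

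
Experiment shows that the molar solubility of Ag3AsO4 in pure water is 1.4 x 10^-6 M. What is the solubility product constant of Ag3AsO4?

Ksp = 1.0e-22

Ag3AsO4(s) ⇌ 3 Ag^+(aq) + AsO4^3-(aq)
Let s = molar solubility. Then [Ag^+] = 3s and [AsO4^3-] = s.
Ksp = [Ag^+]^3[AsO4^3-]
Ksp = (3s)^3s = 27s^4
With s = 1.4 × 10^-6: Ksp = 1.0 x 10^-22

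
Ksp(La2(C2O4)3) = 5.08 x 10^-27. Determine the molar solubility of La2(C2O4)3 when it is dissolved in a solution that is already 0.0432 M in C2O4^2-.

La2(C2O4)3(s) ⇌ 2 La^3+(aq) + 3 C2O4^2-(aq)
Ksp = [La^3+]^2[C2O4^2-]^3
If s mol/L dissolves here, [La^3+] = 2s, [C2O4^2-] = 0.0432 + 3s ≈ 0.0432 (Ksp is small, so little additional dissolves).
Ksp ≈ (2s)^2 × (0.0432)^3
s = 3.97 x 10^-12 M
Check: 3s = 1.2 × 10^-11 ≪ 0.0432, so the approximation is valid.

3.97 × 10^-12 M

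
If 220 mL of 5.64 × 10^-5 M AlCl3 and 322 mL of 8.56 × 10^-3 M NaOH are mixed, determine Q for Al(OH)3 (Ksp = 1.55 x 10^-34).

Q = 3.01 × 10^-12

Total volume = 220 + 322 = 542 mL.
[Al^3+] = 5.64 x 10^-5 × (220/542) = 2.289 x 10^-5 M
[OH^-] = 8.56 x 10^-3 × (322/542) = 5.085 x 10^-3 M
Al(OH)3(s) <=> Al^3+ + 3 OH^-, so Q = [Al^3+][OH^-]^3
Q = (2.289 x 10^-5)(5.085 × 10^-3)^3 = 3.01 × 10^-12
Q > Ksp, so Al(OH)3 will precipitate.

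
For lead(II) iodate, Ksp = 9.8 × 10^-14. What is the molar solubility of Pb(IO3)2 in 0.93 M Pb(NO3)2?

1.6 × 10^-7 M

Pb(IO3)2(s) <=> Pb^2+ + 2 IO3^-
Ksp = [Pb^2+][IO3^-]^2
Let s be the molar solubility in this solution. [Pb^2+] = 0.93 + s ≈ 0.93, [IO3^-] = 2s (common-ion effect: Pb^2+ is already 0.93 M).
Ksp ≈ 0.93 × (2s)^2
s = 1.6 × 10^-7 M
Check: s = 1.6 × 10^-7 ≪ 0.93, so the approximation is valid.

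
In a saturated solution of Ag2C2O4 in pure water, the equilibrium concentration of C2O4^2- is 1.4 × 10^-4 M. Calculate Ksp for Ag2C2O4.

Ag2C2O4(s) <=> 2 Ag^+ + C2O4^2-
Stoichiometry gives [Ag^+] = (2/1)[C2O4^2-] = 2.80 × 10^-4 M.
Ksp = [Ag^+]^2[C2O4^2-]
Ksp = (2.80 x 10^-4)^2 × 1.4 × 10^-4 = 1.1 x 10^-11

Ksp = 1.1 × 10^-11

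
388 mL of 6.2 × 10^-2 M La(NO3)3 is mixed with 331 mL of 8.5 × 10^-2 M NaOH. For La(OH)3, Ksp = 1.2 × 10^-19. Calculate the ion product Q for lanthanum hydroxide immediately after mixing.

Q = 2.0e-6

Total volume = 388 + 331 = 719 mL.
[La^3+] = 6.2 x 10^-2 × (388/719) = 3.35 × 10^-2 M
[OH^-] = 8.5 × 10^-2 × (331/719) = 3.91 × 10^-2 M
La(OH)3(s) <=> La^3+ + 3 OH^-, so Q = [La^3+][OH^-]^3
Q = (3.35 × 10^-2)(3.91 × 10^-2)^3 = 2.0 × 10^-6
Q > Ksp, so La(OH)3 will precipitate.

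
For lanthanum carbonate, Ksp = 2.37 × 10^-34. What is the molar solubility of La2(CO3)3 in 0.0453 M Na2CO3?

s = 7.98 x 10^-16 M

La2(CO3)3(s) ⇌ 2 La^3+(aq) + 3 CO3^2-(aq)
Ksp = [La^3+]^2[CO3^2-]^3
If s mol/L dissolves here, [La^3+] = 2s, [CO3^2-] = 0.0453 + 3s ≈ 0.0453 (since CO3^2- from Na2CO3 dominates).
Ksp ≈ (2s)^2 × (0.0453)^3
s = 7.98 × 10^-16 M
Check: 3s = 2.4 x 10^-15 ≪ 0.0453, so the approximation is valid.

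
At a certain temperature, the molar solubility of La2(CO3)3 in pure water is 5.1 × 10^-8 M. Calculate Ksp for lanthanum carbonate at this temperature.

Ksp = 3.7e-35

La2(CO3)3(s) ⇌ 2 La^3+(aq) + 3 CO3^2-(aq)
For each mole of La2(CO3)3 that dissolves: [La^3+] = 2s, [CO3^2-] = 3s.
Ksp = [La^3+]^2[CO3^2-]^3
So Ksp = (2s)^2 × (3s)^3 = 108s^5
With s = 5.1 x 10^-8: Ksp = 3.7 × 10^-35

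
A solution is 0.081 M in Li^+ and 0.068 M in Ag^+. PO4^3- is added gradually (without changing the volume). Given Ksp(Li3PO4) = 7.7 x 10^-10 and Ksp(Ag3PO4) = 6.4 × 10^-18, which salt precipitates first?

Ag3PO4

Each salt begins to precipitate when Q = Ksp, i.e. when [PO4^3-] reaches its threshold.
For Li3PO4: 7.7 x 10^-10 = (0.081)^3 × [PO4^3-]  ⇒  [PO4^3-] = 1.4 x 10^-6 M.
For Ag3PO4: 6.4 × 10^-18 = (0.068)^3 × [PO4^3-]  ⇒  [PO4^3-] = 2.0 x 10^-14 M.
The salt with the lower threshold [PO4^3-] precipitates first: Ag3PO4.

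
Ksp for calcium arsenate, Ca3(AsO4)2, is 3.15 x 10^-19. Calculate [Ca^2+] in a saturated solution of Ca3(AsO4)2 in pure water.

[Ca^2+] ≈ 2.34 × 10^-4 M

Ca3(AsO4)2(s) <=> 3 Ca^2+ + 2 AsO4^3-
Ksp = [Ca^2+]^3[AsO4^3-]^2
With molar solubility s: [Ca^2+] = 3s, [AsO4^3-] = 2s.
So Ksp = (3s)^3 × (2s)^2 = 108s^5
Solving, s = (3.15 x 10^-19/108)^(1/5) = 7.816 x 10^-5 M
[Ca^2+] = 3s = 2.34 × 10^-4 M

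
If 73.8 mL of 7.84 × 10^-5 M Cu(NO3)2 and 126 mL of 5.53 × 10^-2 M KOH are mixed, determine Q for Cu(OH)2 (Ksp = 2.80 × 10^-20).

Total volume = 73.8 + 126 = 199.8 mL.
[Cu^2+] = 7.84 x 10^-5 × (73.8/199.8) = 2.896 × 10^-5 M
[OH^-] = 5.53 x 10^-2 × (126/199.8) = 3.487 × 10^-2 M
Cu(OH)2(s) ⇌ Cu^2+(aq) + 2 OH^-(aq), so Q = [Cu^2+][OH^-]^2
Q = (2.896 x 10^-5)(3.487 × 10^-2)^2 = 3.52 × 10^-8
Q > Ksp, so Cu(OH)2 will precipitate.

Q ≈ 3.52 × 10^-8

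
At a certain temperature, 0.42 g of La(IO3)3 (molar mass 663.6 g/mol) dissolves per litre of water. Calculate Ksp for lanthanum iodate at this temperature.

4.3e-12

Molar solubility s = (4.2 x 10^-1 g/L) / (663.6 g/mol) = 6.33 × 10^-4 M.
La(IO3)3(s) ⇌ La^3+(aq) + 3 IO3^-(aq)
With molar solubility s: [La^3+] = s, [IO3^-] = 3s.
Ksp = [La^3+][IO3^-]^3
Ksp = s(3s)^3 = 27s^4
Ksp = 27 × (6.33 × 10^-4)^4 = 4.3 x 10^-12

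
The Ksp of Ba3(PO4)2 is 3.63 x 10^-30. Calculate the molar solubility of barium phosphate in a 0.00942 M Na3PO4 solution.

Ba3(PO4)2(s) ⇌ 3 Ba^2+ + 2 PO4^3-
Ksp = [Ba^2+]^3[PO4^3-]^2
Let s be the molar solubility in this solution. [Ba^2+] = 3s, [PO4^3-] = 0.00942 + 2s ≈ 0.00942 (Ksp is small, so little additional dissolves).
Ksp ≈ (3s)^3 × (0.00942)^2
s = 1.15 x 10^-9 M
Check: 2s = 2.3 × 10^-9 ≪ 0.00942, so the approximation is valid.

s ≈ 1.15e-9 M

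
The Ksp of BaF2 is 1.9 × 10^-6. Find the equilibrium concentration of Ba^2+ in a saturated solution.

BaF2(s) ⇌ Ba^2+ + 2 F^-
Ksp = [Ba^2+][F^-]^2
For each mole of BaF2 that dissolves: [Ba^2+] = s, [F^-] = 2s.
Ksp = s(2s)^2 = 4s^3
Solving, s = (1.9 × 10^-6/4)^(1/3) = 7.80 x 10^-3 M
[Ba^2+] = s = 7.8 × 10^-3 M

7.8 × 10^-3 M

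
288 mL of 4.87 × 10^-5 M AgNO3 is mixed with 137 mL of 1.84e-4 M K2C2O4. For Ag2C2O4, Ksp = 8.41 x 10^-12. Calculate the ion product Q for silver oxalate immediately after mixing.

Q ≈ 6.46 × 10^-14

Total volume = 288 + 137 = 425 mL.
[Ag^+] = 4.87 x 10^-5 × (288/425) = 3.300 x 10^-5 M
[C2O4^2-] = 1.84 x 10^-4 × (137/425) = 5.931 x 10^-5 M
Ag2C2O4(s) <=> 2 Ag^+(aq) + C2O4^2-(aq), so Q = [Ag^+]^2[C2O4^2-]
Q = (3.300 × 10^-5)^2(5.931 × 10^-5) = 6.46 x 10^-14
Q < Ksp, so no precipitate of Ag2C2O4 forms.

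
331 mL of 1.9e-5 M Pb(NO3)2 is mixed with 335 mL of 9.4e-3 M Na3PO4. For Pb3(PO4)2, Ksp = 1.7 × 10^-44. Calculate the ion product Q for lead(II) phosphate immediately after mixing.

Total volume = 331 + 335 = 666 mL.
[Pb^2+] = 1.9 × 10^-5 × (331/666) = 9.44 × 10^-6 M
[PO4^3-] = 9.4 x 10^-3 × (335/666) = 4.73 × 10^-3 M
Pb3(PO4)2(s) ⇌ 3 Pb^2+ + 2 PO4^3-, so Q = [Pb^2+]^3[PO4^3-]^2
Q = (9.44 x 10^-6)^3(4.73 × 10^-3)^2 = 1.9 × 10^-20
Q > Ksp, so Pb3(PO4)2 will precipitate.

1.9 × 10^-20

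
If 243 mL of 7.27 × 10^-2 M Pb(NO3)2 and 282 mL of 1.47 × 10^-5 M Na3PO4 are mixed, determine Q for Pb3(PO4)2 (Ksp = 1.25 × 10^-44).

2.38 x 10^-15

Total volume = 243 + 282 = 525 mL.
[Pb^2+] = 7.27 × 10^-2 × (243/525) = 3.365 × 10^-2 M
[PO4^3-] = 1.47 × 10^-5 × (282/525) = 7.896 x 10^-6 M
Pb3(PO4)2(s) ⇌ 3 Pb^2+(aq) + 2 PO4^3-(aq), so Q = [Pb^2+]^3[PO4^3-]^2
Q = (3.365 x 10^-2)^3(7.896 × 10^-6)^2 = 2.38 x 10^-15
Q > Ksp, so Pb3(PO4)2 will precipitate.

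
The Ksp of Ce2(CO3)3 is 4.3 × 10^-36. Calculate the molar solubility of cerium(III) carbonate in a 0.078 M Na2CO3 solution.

s = 4.8 × 10^-17 M

Ce2(CO3)3(s) <=> 2 Ce^3+(aq) + 3 CO3^2-(aq)
Ksp = [Ce^3+]^2[CO3^2-]^3
If s mol/L dissolves here, [Ce^3+] = 2s, [CO3^2-] = 0.078 + 3s ≈ 0.078 (since CO3^2- from Na2CO3 dominates).
Ksp ≈ (2s)^2 × (0.078)^3
s = 4.8 × 10^-17 M
Check: 3s = 1.4 × 10^-16 ≪ 0.078, so the approximation is valid.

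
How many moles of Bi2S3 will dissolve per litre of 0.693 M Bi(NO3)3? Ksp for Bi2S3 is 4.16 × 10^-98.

1.47 × 10^-33 M

Bi2S3(s) ⇌ 2 Bi^3+ + 3 S^2-
Ksp = [Bi^3+]^2[S^2-]^3
Let s be the molar solubility in this solution. [Bi^3+] = 0.693 + 2s ≈ 0.693, [S^2-] = 3s (Ksp is small, so little additional dissolves).
Ksp ≈ (0.693)^2 × (3s)^3
s = 1.47 x 10^-33 M
Check: 2s = 2.9 x 10^-33 ≪ 0.693, so the approximation is valid.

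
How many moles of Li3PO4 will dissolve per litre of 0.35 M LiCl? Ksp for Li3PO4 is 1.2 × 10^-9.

2.8e-8 M

Li3PO4(s) <=> 3 Li^+ + PO4^3-
Ksp = [Li^+]^3[PO4^3-]
If s mol/L dissolves here, [Li^+] = 0.35 + 3s ≈ 0.35, [PO4^3-] = s (Ksp is small, so little additional dissolves).
Ksp ≈ (0.35)^3 × s
s = 2.8 × 10^-8 M
Check: 3s = 8.4 × 10^-8 ≪ 0.35, so the approximation is valid.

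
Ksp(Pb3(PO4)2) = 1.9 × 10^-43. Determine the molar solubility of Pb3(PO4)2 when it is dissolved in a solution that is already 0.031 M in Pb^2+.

4.0 × 10^-20 M

Pb3(PO4)2(s) ⇌ 3 Pb^2+(aq) + 2 PO4^3-(aq)
Ksp = [Pb^2+]^3[PO4^3-]^2
If s mol/L dissolves here, [Pb^2+] = 0.031 + 3s ≈ 0.031, [PO4^3-] = 2s (since the Pb^2+ already present dominates).
Ksp ≈ (0.031)^3 × (2s)^2
s = 4.0 x 10^-20 M
Check: 3s = 1.2 × 10^-19 ≪ 0.031, so the approximation is valid.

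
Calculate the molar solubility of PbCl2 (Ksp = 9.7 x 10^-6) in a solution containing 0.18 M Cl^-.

s = 3.0 x 10^-4 M

PbCl2(s) <=> Pb^2+(aq) + 2 Cl^-(aq)
Ksp = [Pb^2+][Cl^-]^2
Let s be the molar solubility in this solution. [Pb^2+] = s, [Cl^-] = 0.18 + 2s ≈ 0.18 (common-ion effect: Cl^- is already 0.18 M).
Ksp ≈ s × (0.18)^2
s = 3.0 × 10^-4 M
Check: 2s = 6.0 × 10^-4 ≪ 0.18, so the approximation is valid.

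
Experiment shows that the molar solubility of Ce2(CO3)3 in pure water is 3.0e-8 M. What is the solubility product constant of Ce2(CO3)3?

Ksp ≈ 2.6 × 10^-36

Ce2(CO3)3(s) <=> 2 Ce^3+ + 3 CO3^2-
Let s = molar solubility. Then [Ce^3+] = 2s and [CO3^2-] = 3s.
Ksp = [Ce^3+]^2[CO3^2-]^3
Substituting: Ksp = (2s)^2(3s)^3 = 108s^5
With s = 3.0 x 10^-8: Ksp = 2.6 x 10^-36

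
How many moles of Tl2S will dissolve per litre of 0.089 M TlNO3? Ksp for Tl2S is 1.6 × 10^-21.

2.0e-19 M

Tl2S(s) <=> 2 Tl^+(aq) + S^2-(aq)
Ksp = [Tl^+]^2[S^2-]
Let s be the molar solubility in this solution. [Tl^+] = 0.089 + 2s ≈ 0.089, [S^2-] = s (since Tl^+ from TlNO3 dominates).
Ksp ≈ (0.089)^2 × s
s = 2.0 × 10^-19 M
Check: 2s = 4.0 × 10^-19 ≪ 0.089, so the approximation is valid.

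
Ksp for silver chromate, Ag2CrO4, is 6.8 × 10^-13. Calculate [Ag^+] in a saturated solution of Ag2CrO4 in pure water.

[Ag^+] = 1.1 x 10^-4 M

Ag2CrO4(s) <=> 2 Ag^+(aq) + CrO4^2-(aq)
Ksp = [Ag^+]^2[CrO4^2-]
If s mol/L of Ag2CrO4 dissolves, [Ag^+] = 2s and [CrO4^2-] = s.
Ksp = (2s)^2s = 4s^3
Solving, s = (6.8 × 10^-13/4)^(1/3) = 5.54 × 10^-5 M
[Ag^+] = 2s = 1.1 × 10^-4 M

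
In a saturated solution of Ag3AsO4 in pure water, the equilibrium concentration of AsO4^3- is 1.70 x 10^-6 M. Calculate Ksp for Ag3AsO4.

Ag3AsO4(s) ⇌ 3 Ag^+(aq) + AsO4^3-(aq)
Stoichiometry gives [Ag^+] = (3/1)[AsO4^3-] = 5.100 × 10^-6 M.
Ksp = [Ag^+]^3[AsO4^3-]
Ksp = (5.100 × 10^-6)^3 × 1.70 × 10^-6 = 2.26 × 10^-22

2.26 × 10^-22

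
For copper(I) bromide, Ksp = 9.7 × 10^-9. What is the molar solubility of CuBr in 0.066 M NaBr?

CuBr(s) <=> Cu^+(aq) + Br^-(aq)
Ksp = [Cu^+][Br^-]
If s mol/L dissolves here, [Cu^+] = s, [Br^-] = 0.066 + s ≈ 0.066 (Ksp is small, so little additional dissolves).
Ksp ≈ s × 0.066
s = 1.5 × 10^-7 M
Check: s = 1.5 × 10^-7 ≪ 0.066, so the approximation is valid.

1.5e-7 M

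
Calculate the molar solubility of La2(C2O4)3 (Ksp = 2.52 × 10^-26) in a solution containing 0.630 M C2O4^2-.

s ≈ 1.59e-13 M

La2(C2O4)3(s) ⇌ 2 La^3+ + 3 C2O4^2-
Ksp = [La^3+]^2[C2O4^2-]^3
Let s be the molar solubility in this solution. [La^3+] = 2s, [C2O4^2-] = 0.630 + 3s ≈ 0.630 (since the C2O4^2- already present dominates).
Ksp ≈ (2s)^2 × (0.630)^3
s = 1.59 × 10^-13 M
Check: 3s = 4.8 x 10^-13 ≪ 0.630, so the approximation is valid.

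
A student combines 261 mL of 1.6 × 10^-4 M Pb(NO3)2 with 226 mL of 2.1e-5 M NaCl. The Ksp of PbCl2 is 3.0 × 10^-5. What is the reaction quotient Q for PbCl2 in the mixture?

Q = 8.1 × 10^-15

Total volume = 261 + 226 = 487 mL.
[Pb^2+] = 1.6 × 10^-4 × (261/487) = 8.57 x 10^-5 M
[Cl^-] = 2.1 × 10^-5 × (226/487) = 9.75 × 10^-6 M
PbCl2(s) ⇌ Pb^2+(aq) + 2 Cl^-(aq), so Q = [Pb^2+][Cl^-]^2
Q = (8.57 × 10^-5)(9.75 × 10^-6)^2 = 8.1 x 10^-15
Q < Ksp, so no precipitate of PbCl2 forms.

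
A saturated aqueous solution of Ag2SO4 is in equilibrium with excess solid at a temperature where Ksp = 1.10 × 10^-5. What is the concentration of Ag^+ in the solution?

Ag2SO4(s) ⇌ 2 Ag^+(aq) + SO4^2-(aq)
Ksp = [Ag^+]^2[SO4^2-]
With molar solubility s: [Ag^+] = 2s, [SO4^2-] = s.
So Ksp = (2s)^2 × s = 4s^3
s = (1.10 × 10^-5 / 4)^(1/3) = 1.401 x 10^-2 M
[Ag^+] = 2s = 2.80 x 10^-2 M

0.0280 M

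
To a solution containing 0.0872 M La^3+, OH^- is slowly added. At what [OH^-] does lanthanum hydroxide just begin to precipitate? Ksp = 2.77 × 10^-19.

1.47e-6 M

La(OH)3(s) ⇌ La^3+(aq) + 3 OH^-(aq)
Ksp = [La^3+][OH^-]^3
Precipitation begins when Q = Ksp. With [La^3+] = 0.0872 M:
2.77 × 10^-19 = (0.0872) × [OH^-]^3
[OH^-] = (2.77 × 10^-19 / 8.72 × 10^-2)^(1/3) = 1.47 × 10^-6 M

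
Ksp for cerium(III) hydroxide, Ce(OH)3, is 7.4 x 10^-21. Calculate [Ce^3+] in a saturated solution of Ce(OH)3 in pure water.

4.1 x 10^-6 M

Ce(OH)3(s) <=> Ce^3+ + 3 OH^-
Ksp = [Ce^3+][OH^-]^3
For each mole of Ce(OH)3 that dissolves: [Ce^3+] = s, [OH^-] = 3s.
So Ksp = s × (3s)^3 = 27s^4
Solving, s = (7.4 x 10^-21/27)^(1/4) = 4.07 × 10^-6 M
[Ce^3+] = s = 4.1 × 10^-6 M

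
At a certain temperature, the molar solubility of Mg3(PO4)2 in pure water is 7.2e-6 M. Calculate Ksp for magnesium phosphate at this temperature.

Mg3(PO4)2(s) ⇌ 3 Mg^2+ + 2 PO4^3-
Let s = molar solubility. Then [Mg^2+] = 3s and [PO4^3-] = 2s.
Ksp = [Mg^2+]^3[PO4^3-]^2
Substituting: Ksp = (3s)^3(2s)^2 = 108s^5
With s = 7.2 × 10^-6: Ksp = 2.1 x 10^-24

Ksp ≈ 2.1 × 10^-24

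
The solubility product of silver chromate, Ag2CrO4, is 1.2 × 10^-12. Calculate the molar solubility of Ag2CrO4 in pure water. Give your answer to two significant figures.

Ag2CrO4(s) ⇌ 2 Ag^+ + CrO4^2-
Ksp = [Ag^+]^2[CrO4^2-]
Let s = molar solubility. Then [Ag^+] = 2s and [CrO4^2-] = s.
Substituting: Ksp = (2s)^2s = 4s^3
s^3 = 1.2 × 10^-12 / 4, so s = 6.7 × 10^-5 M

6.7 x 10^-5 M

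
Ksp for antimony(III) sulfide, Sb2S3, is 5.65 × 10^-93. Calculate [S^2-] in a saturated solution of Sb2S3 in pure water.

Sb2S3(s) <=> 2 Sb^3+ + 3 S^2-
Ksp = [Sb^3+]^2[S^2-]^3
For each mole of Sb2S3 that dissolves: [Sb^3+] = 2s, [S^2-] = 3s.
So Ksp = (2s)^2 × (3s)^3 = 108s^5
s^5 = 5.65 × 10^-93 / 108, so s = 1.392 x 10^-19 M
[S^2-] = 3s = 4.18 × 10^-19 M

[S^2-] ≈ 4.18 x 10^-19 M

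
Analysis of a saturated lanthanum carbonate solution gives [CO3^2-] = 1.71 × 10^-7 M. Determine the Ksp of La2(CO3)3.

Ksp = 6.50e-35

La2(CO3)3(s) <=> 2 La^3+ + 3 CO3^2-
Stoichiometry gives [La^3+] = (2/3)[CO3^2-] = 1.140 × 10^-7 M.
Ksp = [La^3+]^2[CO3^2-]^3
Ksp = (1.140 × 10^-7)^2 × (1.71 × 10^-7)^3 = 6.50 × 10^-35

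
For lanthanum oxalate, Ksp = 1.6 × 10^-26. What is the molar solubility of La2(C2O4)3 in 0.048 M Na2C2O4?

6.0 x 10^-12 M

La2(C2O4)3(s) ⇌ 2 La^3+ + 3 C2O4^2-
Ksp = [La^3+]^2[C2O4^2-]^3
Let s be the molar solubility in this solution. [La^3+] = 2s, [C2O4^2-] = 0.048 + 3s ≈ 0.048 (Ksp is small, so little additional dissolves).
Ksp ≈ (2s)^2 × (0.048)^3
s = 6.0 × 10^-12 M
Check: 3s = 1.8 × 10^-11 ≪ 0.048, so the approximation is valid.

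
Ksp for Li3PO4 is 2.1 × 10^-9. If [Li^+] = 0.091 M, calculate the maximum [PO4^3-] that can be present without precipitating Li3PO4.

[PO4^3-] = 2.8 × 10^-6 M

Li3PO4(s) ⇌ 3 Li^+(aq) + PO4^3-(aq)
Ksp = [Li^+]^3[PO4^3-]
Precipitation begins when Q = Ksp. With [Li^+] = 0.091 M:
2.1 × 10^-9 = (0.091)^3 × [PO4^3-]
[PO4^3-] = (2.1 × 10^-9 / 7.54 × 10^-4) = 2.8 x 10^-6 M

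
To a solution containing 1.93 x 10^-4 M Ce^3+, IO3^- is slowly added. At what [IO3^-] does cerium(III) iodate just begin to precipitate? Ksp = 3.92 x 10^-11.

[IO3^-] = 5.88e-3 M

Ce(IO3)3(s) ⇌ Ce^3+ + 3 IO3^-
Ksp = [Ce^3+][IO3^-]^3
Precipitation begins when Q = Ksp. With [Ce^3+] = 1.93 x 10^-4 M:
3.92 x 10^-11 = (1.93 x 10^-4) × [IO3^-]^3
[IO3^-] = (3.92 x 10^-11 / 1.93 x 10^-4)^(1/3) = 5.88 × 10^-3 M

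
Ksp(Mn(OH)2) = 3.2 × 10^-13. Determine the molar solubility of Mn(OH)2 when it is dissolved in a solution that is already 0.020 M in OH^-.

Mn(OH)2(s) ⇌ Mn^2+(aq) + 2 OH^-(aq)
Ksp = [Mn^2+][OH^-]^2
If s mol/L dissolves here, [Mn^2+] = s, [OH^-] = 0.020 + 2s ≈ 0.020 (Ksp is small, so little additional dissolves).
Ksp ≈ s × (0.020)^2
s = 8.0 × 10^-10 M
Check: 2s = 1.6 x 10^-9 ≪ 0.020, so the approximation is valid.

s = 8.0e-10 M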